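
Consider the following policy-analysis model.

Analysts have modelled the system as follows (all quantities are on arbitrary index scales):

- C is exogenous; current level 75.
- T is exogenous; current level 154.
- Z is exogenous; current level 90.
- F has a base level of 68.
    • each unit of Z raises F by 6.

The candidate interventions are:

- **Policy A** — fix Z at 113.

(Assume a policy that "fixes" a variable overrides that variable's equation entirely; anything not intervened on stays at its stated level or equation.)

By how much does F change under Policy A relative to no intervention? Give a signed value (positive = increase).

138

Baseline:
  Z = 90
  F = 68 + 6·90 = 608
Policy A (Z := 113):
  Z = 113
  F = 68 + 6·113 = 746
Change in F: 746 − 608 = 138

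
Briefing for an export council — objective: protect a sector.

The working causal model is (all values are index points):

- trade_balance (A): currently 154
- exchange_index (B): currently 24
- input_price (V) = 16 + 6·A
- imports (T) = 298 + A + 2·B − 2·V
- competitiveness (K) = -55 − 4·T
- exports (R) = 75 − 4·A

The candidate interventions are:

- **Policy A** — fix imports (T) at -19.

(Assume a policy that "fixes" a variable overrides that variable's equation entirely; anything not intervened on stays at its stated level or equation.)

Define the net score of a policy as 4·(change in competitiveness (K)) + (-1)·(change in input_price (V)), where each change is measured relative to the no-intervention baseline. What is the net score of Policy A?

Baseline:
  A = 154
  B = 24
  V = 16 + 6·154 = 940
  T = 298 + 154 + 2·24 − 2·940 = -1380
  K = -55 − 4·(-1380) = 5465
Policy A (T := -19):
  A = 154
  B = 24
  V = 16 + 6·154 = 940
  T = -19
  K = -55 − 4·(-19) = 21
ΔK = 21 − 5465 = -5444; ΔV = 940 − 940 = 0
Score = 4·(-5444) + (-1)·0 = -21776

-21776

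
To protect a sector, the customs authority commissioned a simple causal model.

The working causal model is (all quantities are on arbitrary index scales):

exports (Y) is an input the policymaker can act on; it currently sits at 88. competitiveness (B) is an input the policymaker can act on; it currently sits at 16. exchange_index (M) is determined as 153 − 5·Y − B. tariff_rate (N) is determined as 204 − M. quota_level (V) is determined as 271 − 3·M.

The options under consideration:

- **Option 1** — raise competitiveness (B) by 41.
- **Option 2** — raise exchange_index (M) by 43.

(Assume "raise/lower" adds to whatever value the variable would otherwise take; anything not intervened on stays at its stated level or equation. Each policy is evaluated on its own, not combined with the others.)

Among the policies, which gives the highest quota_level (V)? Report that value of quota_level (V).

1303

Option 1 (B + 41):
  Y = 88
  B = 16 + 41 = 57
  M = 153 − 5·88 − 57 = -344
  V = 271 − 3·(-344) = 1303
Option 2 (M + 43):
  Y = 88
  B = 16
  M = 153 − 5·88 − 16 (+43 from intervention) = -260
  V = 271 − 3·(-260) = 1051
Comparing — Option 1: V=1303, Option 2: V=1051. Highest is 1303 (Option 1).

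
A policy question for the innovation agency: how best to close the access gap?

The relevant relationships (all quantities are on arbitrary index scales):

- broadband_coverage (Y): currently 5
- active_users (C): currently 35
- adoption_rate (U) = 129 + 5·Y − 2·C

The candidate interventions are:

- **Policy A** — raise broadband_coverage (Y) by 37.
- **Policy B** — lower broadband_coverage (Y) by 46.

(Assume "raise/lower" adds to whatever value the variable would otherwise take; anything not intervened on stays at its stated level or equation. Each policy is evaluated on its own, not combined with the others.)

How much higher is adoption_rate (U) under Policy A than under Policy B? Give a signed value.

Policy A (Y + 37):
  Y = 5 + 37 = 42
  C = 35
  U = 129 + 5·42 − 2·35 = 269
Policy B (Y − 46):
  Y = 5 − 46 = -41
  C = 35
  U = 129 + 5·(-41) − 2·35 = -146
U: 269 − (-146) = 415

415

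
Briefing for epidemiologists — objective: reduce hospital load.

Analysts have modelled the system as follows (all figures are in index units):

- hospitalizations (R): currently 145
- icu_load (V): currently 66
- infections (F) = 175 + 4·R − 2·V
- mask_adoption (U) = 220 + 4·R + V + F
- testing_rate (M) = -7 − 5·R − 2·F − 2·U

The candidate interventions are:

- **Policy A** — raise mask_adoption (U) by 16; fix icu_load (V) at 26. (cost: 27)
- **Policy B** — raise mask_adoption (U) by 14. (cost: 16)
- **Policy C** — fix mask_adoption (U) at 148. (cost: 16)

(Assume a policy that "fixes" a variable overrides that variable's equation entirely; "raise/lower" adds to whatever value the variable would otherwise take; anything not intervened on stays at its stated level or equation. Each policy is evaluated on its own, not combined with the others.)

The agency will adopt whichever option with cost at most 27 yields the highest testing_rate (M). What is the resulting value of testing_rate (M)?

-2274

Policy A (U + 16, V := 26):
  R = 145
  V = 26
  F = 175 + 4·145 − 2·26 = 703
  U = 220 + 4·145 + 26 + 703 (+16 from intervention) = 1545
  M = -7 − 5·145 − 2·703 − 2·1545 = -5228
Policy B (U + 14):
  R = 145
  V = 66
  F = 175 + 4·145 − 2·66 = 623
  U = 220 + 4·145 + 66 + 623 (+14 from intervention) = 1503
  M = -7 − 5·145 − 2·623 − 2·1503 = -4984
Policy C (U := 148):
  R = 145
  V = 66
  F = 175 + 4·145 − 2·66 = 623
  U = 148
  M = -7 − 5·145 − 2·623 − 2·148 = -2274
Comparing — Policy A: M=-5228, Policy B: M=-4984, Policy C: M=-2274. Highest is -2274 (Policy C).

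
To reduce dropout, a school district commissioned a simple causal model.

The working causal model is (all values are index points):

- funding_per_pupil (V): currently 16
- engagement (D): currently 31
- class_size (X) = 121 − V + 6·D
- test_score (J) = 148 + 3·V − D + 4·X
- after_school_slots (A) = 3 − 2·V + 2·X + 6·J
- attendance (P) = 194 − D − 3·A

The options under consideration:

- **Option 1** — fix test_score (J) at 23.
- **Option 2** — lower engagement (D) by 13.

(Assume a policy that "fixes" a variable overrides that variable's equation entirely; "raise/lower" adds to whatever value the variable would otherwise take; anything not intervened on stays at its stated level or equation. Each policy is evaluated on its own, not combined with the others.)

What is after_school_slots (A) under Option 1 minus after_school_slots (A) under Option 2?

-5886

Option 1 (J := 23):
  V = 16
  D = 31
  X = 121 − 16 + 6·31 = 291
  J = 23
  A = 3 − 2·16 + 2·291 + 6·23 = 691
Option 2 (D − 13):
  V = 16
  D = 31 − 13 = 18
  X = 121 − 16 + 6·18 = 213
  J = 148 + 3·16 − 18 + 4·213 = 1030
  A = 3 − 2·16 + 2·213 + 6·1030 = 6577
A: 691 − 6577 = -5886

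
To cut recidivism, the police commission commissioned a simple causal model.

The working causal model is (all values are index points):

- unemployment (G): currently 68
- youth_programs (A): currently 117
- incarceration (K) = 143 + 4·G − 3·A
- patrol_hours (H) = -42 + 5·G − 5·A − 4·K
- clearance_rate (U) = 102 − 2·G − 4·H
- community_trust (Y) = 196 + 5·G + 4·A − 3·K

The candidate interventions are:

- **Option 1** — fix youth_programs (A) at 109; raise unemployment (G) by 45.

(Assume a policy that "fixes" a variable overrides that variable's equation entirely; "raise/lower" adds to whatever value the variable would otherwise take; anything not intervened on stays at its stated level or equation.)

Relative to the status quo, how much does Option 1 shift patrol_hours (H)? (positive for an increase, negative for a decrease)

-551

Baseline:
  G = 68
  A = 117
  K = 143 + 4·68 − 3·117 = 64
  H = -42 + 5·68 − 5·117 − 4·64 = -543
Option 1 (A := 109, G + 45):
  G = 68 + 45 = 113
  A = 109
  K = 143 + 4·113 − 3·109 = 268
  H = -42 + 5·113 − 5·109 − 4·268 = -1094
Change in H: -1094 − (-543) = -551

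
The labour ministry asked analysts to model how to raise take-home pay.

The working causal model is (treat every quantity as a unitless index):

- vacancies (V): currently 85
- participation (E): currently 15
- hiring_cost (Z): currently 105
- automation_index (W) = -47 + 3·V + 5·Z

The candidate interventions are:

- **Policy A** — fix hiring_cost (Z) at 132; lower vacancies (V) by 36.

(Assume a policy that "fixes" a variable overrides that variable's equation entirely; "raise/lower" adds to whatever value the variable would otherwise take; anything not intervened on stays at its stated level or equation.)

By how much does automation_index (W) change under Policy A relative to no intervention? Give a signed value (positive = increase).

27

Baseline:
  V = 85
  Z = 105
  W = -47 + 3·85 + 5·105 = 733
Policy A (Z := 132, V − 36):
  V = 85 − 36 = 49
  Z = 132
  W = -47 + 3·49 + 5·132 = 760
Change in W: 760 − 733 = 27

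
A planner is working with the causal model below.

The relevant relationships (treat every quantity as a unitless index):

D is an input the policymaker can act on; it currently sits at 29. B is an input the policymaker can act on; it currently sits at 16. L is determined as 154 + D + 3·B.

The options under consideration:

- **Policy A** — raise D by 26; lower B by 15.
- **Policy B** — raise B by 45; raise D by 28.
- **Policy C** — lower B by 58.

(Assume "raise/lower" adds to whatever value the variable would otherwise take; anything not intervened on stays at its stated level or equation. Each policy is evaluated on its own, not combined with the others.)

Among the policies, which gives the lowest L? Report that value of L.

Policy A (D + 26, B − 15):
  D = 29 + 26 = 55
  B = 16 − 15 = 1
  L = 154 + 55 + 3·1 = 212
Policy B (B + 45, D + 28):
  D = 29 + 28 = 57
  B = 16 + 45 = 61
  L = 154 + 57 + 3·61 = 394
Policy C (B − 58):
  D = 29
  B = 16 − 58 = -42
  L = 154 + 29 + 3·(-42) = 57
Comparing — Policy A: L=212, Policy B: L=394, Policy C: L=57. Lowest is 57 (Policy C).

57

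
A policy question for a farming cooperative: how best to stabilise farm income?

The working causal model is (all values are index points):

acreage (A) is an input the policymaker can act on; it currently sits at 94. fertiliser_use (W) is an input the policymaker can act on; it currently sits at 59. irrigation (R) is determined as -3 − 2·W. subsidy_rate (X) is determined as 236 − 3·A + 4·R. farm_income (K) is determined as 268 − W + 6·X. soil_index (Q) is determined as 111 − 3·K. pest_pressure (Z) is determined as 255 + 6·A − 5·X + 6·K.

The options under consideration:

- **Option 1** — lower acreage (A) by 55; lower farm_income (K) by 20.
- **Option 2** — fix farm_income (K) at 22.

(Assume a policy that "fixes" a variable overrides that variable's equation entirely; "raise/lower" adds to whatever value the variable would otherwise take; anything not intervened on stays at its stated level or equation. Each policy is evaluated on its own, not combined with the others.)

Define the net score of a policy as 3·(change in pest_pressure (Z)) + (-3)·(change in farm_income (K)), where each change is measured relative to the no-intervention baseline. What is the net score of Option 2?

44895

Baseline:
  A = 94
  W = 59
  R = -3 − 2·59 = -121
  X = 236 − 3·94 + 4·(-121) = -530
  K = 268 − 59 + 6·(-530) = -2971
  Z = 255 + 6·94 − 5·(-530) + 6·(-2971) = -14357
Option 2 (K := 22):
  A = 94
  W = 59
  R = -3 − 2·59 = -121
  X = 236 − 3·94 + 4·(-121) = -530
  K = 22
  Z = 255 + 6·94 − 5·(-530) + 6·22 = 3601
ΔZ = 3601 − (-14357) = 17958; ΔK = 22 − (-2971) = 2993
Score = 3·17958 + (-3)·2993 = 44895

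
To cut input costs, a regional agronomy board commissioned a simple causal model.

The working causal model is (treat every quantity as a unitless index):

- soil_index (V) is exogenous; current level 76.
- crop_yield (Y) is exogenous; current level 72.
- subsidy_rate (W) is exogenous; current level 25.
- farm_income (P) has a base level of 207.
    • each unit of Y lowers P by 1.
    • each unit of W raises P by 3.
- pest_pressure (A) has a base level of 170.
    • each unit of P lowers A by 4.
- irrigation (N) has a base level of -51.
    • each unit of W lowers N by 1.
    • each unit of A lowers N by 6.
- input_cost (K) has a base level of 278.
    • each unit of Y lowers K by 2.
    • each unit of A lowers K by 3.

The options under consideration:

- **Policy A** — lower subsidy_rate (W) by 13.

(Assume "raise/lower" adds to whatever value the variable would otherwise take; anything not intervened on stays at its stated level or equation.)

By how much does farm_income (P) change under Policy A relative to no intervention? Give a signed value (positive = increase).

-39

Baseline:
  Y = 72
  W = 25
  P = 207 − 72 + 3·25 = 210
Policy A (W − 13):
  Y = 72
  W = 25 − 13 = 12
  P = 207 − 72 + 3·12 = 171
Change in P: 171 − 210 = -39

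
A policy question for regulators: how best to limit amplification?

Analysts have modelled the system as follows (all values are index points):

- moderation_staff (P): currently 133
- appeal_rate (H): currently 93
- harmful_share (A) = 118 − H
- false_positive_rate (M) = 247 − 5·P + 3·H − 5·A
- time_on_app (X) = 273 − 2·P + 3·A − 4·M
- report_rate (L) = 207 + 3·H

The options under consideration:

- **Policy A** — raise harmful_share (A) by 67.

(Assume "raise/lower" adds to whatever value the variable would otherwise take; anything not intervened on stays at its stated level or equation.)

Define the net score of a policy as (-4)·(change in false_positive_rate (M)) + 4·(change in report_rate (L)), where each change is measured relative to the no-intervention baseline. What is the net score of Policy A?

Baseline:
  P = 133
  H = 93
  A = 118 − 93 = 25
  M = 247 − 5·133 + 3·93 − 5·25 = -264
  L = 207 + 3·93 = 486
Policy A (A + 67):
  P = 133
  H = 93
  A = 118 − 93 (+67 from intervention) = 92
  M = 247 − 5·133 + 3·93 − 5·92 = -599
  L = 207 + 3·93 = 486
ΔM = -599 − (-264) = -335; ΔL = 486 − 486 = 0
Score = (-4)·(-335) + 4·0 = 1340

1340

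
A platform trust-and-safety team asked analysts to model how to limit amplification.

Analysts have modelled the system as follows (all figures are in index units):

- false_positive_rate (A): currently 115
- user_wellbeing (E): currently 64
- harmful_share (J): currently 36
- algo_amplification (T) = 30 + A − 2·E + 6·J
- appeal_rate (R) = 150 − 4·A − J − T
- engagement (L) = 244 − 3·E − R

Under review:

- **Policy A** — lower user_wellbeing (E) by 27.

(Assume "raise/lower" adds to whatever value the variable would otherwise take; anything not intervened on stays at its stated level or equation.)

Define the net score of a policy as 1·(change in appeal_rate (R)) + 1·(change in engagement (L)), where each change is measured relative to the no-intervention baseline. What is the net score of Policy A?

Baseline:
  A = 115
  E = 64
  J = 36
  T = 30 + 115 − 2·64 + 6·36 = 233
  R = 150 − 4·115 − 36 − 233 = -579
  L = 244 − 3·64 − (-579) = 631
Policy A (E − 27):
  A = 115
  E = 64 − 27 = 37
  J = 36
  T = 30 + 115 − 2·37 + 6·36 = 287
  R = 150 − 4·115 − 36 − 287 = -633
  L = 244 − 3·37 − (-633) = 766
ΔR = -633 − (-579) = -54; ΔL = 766 − 631 = 135
Score = 1·(-54) + 1·135 = 81

81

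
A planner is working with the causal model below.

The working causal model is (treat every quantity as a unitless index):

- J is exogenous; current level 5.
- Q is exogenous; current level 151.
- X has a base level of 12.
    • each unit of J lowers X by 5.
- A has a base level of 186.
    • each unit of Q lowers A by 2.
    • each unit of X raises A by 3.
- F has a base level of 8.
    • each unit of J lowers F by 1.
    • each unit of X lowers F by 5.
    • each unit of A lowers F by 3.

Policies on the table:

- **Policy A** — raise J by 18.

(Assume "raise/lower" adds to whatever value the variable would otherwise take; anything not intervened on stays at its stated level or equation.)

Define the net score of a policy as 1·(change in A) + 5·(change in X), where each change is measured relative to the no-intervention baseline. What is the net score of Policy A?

-720

Baseline:
  J = 5
  Q = 151
  X = 12 − 5·5 = -13
  A = 186 − 2·151 + 3·(-13) = -155
Policy A (J + 18):
  J = 5 + 18 = 23
  Q = 151
  X = 12 − 5·23 = -103
  A = 186 − 2·151 + 3·(-103) = -425
ΔA = -425 − (-155) = -270; ΔX = -103 − (-13) = -90
Score = 1·(-270) + 5·(-90) = -720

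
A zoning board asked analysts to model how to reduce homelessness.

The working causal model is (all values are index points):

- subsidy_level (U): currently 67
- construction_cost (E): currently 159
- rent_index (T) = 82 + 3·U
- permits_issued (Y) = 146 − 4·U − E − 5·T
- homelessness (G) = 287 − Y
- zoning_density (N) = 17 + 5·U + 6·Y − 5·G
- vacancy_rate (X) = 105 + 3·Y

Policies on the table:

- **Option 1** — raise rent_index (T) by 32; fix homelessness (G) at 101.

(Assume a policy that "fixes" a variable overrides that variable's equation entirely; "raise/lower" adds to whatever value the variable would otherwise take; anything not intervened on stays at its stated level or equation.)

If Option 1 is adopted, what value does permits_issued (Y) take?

Option 1 (T + 32, G := 101):
  U = 67
  E = 159
  T = 82 + 3·67 (+32 from intervention) = 315
  Y = 146 − 4·67 − 159 − 5·315 = -1856

-1856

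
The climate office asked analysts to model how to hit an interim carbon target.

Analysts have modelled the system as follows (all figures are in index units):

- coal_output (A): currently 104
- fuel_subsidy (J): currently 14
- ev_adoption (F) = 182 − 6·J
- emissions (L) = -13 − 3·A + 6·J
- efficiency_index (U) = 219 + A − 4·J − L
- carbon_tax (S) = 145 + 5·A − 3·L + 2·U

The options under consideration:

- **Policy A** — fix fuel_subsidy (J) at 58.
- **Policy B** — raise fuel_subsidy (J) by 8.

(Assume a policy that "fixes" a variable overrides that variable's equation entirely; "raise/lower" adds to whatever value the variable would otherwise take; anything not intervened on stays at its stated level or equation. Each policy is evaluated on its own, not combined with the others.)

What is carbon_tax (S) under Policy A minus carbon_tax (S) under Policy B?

Policy A (J := 58):
  A = 104
  J = 58
  L = -13 − 3·104 + 6·58 = 23
  U = 219 + 104 − 4·58 − 23 = 68
  S = 145 + 5·104 − 3·23 + 2·68 = 732
Policy B (J + 8):
  A = 104
  J = 14 + 8 = 22
  L = -13 − 3·104 + 6·22 = -193
  U = 219 + 104 − 4·22 − (-193) = 428
  S = 145 + 5·104 − 3·(-193) + 2·428 = 2100
S: 732 − 2100 = -1368

-1368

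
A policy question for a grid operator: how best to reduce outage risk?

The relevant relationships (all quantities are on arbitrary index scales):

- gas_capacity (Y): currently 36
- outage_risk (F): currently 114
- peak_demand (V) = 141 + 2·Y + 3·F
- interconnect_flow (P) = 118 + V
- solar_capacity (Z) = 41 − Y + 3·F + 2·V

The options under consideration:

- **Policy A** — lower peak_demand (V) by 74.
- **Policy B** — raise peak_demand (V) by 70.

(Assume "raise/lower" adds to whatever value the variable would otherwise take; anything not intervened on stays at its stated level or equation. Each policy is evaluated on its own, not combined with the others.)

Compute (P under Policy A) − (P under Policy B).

Policy A (V − 74):
  Y = 36
  F = 114
  V = 141 + 2·36 + 3·114 (−74 from intervention) = 481
  P = 118 + 481 = 599
Policy B (V + 70):
  Y = 36
  F = 114
  V = 141 + 2·36 + 3·114 (+70 from intervention) = 625
  P = 118 + 625 = 743
P: 599 − 743 = -144

-144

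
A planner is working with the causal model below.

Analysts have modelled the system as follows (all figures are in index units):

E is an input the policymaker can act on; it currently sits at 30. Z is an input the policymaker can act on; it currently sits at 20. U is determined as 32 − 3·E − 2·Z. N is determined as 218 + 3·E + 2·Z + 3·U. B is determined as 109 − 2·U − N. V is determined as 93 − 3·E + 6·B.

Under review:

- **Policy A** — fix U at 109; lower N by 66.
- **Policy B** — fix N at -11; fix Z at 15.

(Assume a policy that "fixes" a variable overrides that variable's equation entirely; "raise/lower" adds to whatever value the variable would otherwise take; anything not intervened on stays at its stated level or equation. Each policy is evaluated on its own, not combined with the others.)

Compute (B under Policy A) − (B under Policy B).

-1014

Policy A (U := 109, N − 66):
  E = 30
  Z = 20
  U = 109
  N = 218 + 3·30 + 2·20 + 3·109 (−66 from intervention) = 609
  B = 109 − 2·109 − 609 = -718
Policy B (N := -11, Z := 15):
  E = 30
  Z = 15
  U = 32 − 3·30 − 2·15 = -88
  N = -11
  B = 109 − 2·(-88) − (-11) = 296
B: -718 − 296 = -1014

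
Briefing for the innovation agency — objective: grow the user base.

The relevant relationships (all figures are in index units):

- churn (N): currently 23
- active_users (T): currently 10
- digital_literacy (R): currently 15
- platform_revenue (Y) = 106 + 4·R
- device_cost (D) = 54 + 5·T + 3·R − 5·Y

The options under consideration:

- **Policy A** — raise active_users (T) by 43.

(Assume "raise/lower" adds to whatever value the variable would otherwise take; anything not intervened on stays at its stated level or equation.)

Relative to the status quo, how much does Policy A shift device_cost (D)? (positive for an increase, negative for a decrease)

215

Baseline:
  T = 10
  R = 15
  Y = 106 + 4·15 = 166
  D = 54 + 5·10 + 3·15 − 5·166 = -681
Policy A (T + 43):
  T = 10 + 43 = 53
  R = 15
  Y = 106 + 4·15 = 166
  D = 54 + 5·53 + 3·15 − 5·166 = -466
Change in D: -466 − (-681) = 215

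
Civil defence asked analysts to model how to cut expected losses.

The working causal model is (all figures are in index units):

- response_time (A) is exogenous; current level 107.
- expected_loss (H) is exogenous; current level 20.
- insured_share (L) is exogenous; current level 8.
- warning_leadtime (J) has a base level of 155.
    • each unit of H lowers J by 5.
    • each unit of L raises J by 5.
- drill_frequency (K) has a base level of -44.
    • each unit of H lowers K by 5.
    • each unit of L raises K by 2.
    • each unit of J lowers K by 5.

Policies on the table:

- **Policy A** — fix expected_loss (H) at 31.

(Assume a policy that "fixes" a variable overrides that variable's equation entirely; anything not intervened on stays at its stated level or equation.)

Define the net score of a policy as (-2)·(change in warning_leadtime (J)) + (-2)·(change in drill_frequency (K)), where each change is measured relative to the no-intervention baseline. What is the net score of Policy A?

Baseline:
  H = 20
  L = 8
  J = 155 − 5·20 + 5·8 = 95
  K = -44 − 5·20 + 2·8 − 5·95 = -603
Policy A (H := 31):
  H = 31
  L = 8
  J = 155 − 5·31 + 5·8 = 40
  K = -44 − 5·31 + 2·8 − 5·40 = -383
ΔJ = 40 − 95 = -55; ΔK = -383 − (-603) = 220
Score = (-2)·(-55) + (-2)·220 = -330

-330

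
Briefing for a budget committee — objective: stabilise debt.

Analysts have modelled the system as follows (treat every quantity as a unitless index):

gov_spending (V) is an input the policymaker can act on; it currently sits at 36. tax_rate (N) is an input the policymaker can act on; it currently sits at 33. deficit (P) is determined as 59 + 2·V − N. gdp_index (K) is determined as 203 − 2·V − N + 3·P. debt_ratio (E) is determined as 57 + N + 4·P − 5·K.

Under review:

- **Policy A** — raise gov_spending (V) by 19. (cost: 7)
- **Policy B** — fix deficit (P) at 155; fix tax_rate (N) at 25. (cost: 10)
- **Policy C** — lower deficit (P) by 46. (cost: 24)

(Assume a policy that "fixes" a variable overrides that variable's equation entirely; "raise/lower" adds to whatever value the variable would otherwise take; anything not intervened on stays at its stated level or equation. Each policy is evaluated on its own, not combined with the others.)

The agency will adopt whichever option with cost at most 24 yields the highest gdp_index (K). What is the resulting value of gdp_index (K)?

Policy A (V + 19):
  V = 36 + 19 = 55
  N = 33
  P = 59 + 2·55 − 33 = 136
  K = 203 − 2·55 − 33 + 3·136 = 468
Policy B (P := 155, N := 25):
  V = 36
  N = 25
  P = 155
  K = 203 − 2·36 − 25 + 3·155 = 571
Policy C (P − 46):
  V = 36
  N = 33
  P = 59 + 2·36 − 33 (−46 from intervention) = 52
  K = 203 − 2·36 − 33 + 3·52 = 254
Comparing — Policy A: K=468, Policy B: K=571, Policy C: K=254. Highest is 571 (Policy B).

571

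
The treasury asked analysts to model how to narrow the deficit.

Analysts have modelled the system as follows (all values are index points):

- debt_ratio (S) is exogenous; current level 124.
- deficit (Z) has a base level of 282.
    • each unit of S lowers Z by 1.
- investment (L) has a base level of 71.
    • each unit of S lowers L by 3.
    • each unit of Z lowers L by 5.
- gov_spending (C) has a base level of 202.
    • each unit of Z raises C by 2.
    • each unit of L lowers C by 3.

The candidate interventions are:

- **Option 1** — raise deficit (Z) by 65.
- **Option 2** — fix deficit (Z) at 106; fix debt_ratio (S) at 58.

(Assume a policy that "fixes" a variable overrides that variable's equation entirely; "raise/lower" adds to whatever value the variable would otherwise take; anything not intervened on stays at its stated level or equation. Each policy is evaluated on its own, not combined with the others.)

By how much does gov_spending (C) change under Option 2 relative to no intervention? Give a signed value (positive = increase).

-1478

Baseline:
  S = 124
  Z = 282 − 124 = 158
  L = 71 − 3·124 − 5·158 = -1091
  C = 202 + 2·158 − 3·(-1091) = 3791
Option 2 (Z := 106, S := 58):
  S = 58
  Z = 106
  L = 71 − 3·58 − 5·106 = -633
  C = 202 + 2·106 − 3·(-633) = 2313
Change in C: 2313 − 3791 = -1478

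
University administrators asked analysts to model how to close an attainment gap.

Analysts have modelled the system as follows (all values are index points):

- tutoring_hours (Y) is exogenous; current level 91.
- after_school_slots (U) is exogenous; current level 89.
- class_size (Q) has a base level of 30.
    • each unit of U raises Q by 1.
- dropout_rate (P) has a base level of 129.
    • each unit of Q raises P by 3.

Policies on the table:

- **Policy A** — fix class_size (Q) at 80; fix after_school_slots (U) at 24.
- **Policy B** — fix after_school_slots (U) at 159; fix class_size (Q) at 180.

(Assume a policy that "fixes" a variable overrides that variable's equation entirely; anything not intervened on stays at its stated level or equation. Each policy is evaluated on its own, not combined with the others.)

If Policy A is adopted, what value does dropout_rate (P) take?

369

Policy A (Q := 80, U := 24):
  U = 24
  Q = 80
  P = 129 + 3·80 = 369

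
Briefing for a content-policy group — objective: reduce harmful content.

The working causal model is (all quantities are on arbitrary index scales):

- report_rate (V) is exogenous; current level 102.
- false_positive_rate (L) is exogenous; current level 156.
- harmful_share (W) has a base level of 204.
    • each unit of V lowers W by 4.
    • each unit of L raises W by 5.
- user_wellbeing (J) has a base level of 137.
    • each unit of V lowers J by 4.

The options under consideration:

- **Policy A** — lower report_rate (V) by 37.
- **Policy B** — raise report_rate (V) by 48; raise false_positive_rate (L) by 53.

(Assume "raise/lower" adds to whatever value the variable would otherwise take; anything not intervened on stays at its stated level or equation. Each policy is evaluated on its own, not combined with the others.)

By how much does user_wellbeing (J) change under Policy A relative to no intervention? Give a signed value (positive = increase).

148

Baseline:
  V = 102
  J = 137 − 4·102 = -271
Policy A (V − 37):
  V = 102 − 37 = 65
  J = 137 − 4·65 = -123
Change in J: -123 − (-271) = 148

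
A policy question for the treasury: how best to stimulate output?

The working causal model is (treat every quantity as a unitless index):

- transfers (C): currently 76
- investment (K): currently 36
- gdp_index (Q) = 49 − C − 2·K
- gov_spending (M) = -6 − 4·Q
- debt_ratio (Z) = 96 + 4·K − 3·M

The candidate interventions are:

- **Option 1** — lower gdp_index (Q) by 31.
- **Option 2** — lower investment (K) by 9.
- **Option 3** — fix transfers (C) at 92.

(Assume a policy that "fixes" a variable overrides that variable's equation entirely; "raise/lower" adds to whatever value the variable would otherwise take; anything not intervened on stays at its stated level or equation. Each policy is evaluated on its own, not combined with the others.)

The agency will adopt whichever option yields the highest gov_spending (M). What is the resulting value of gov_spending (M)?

514

Option 1 (Q − 31):
  C = 76
  K = 36
  Q = 49 − 76 − 2·36 (−31 from intervention) = -130
  M = -6 − 4·(-130) = 514
Option 2 (K − 9):
  C = 76
  K = 36 − 9 = 27
  Q = 49 − 76 − 2·27 = -81
  M = -6 − 4·(-81) = 318
Option 3 (C := 92):
  C = 92
  K = 36
  Q = 49 − 92 − 2·36 = -115
  M = -6 − 4·(-115) = 454
Comparing — Option 1: M=514, Option 2: M=318, Option 3: M=454. Highest is 514 (Option 1).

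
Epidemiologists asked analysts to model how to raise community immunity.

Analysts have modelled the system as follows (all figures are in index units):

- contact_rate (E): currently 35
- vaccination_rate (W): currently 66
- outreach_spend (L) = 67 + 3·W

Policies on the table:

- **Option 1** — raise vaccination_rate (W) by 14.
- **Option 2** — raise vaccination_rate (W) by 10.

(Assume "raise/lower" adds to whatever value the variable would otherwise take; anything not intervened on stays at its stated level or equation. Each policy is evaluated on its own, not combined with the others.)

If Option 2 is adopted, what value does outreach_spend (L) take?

Option 2 (W + 10):
  W = 66 + 10 = 76
  L = 67 + 3·76 = 295

295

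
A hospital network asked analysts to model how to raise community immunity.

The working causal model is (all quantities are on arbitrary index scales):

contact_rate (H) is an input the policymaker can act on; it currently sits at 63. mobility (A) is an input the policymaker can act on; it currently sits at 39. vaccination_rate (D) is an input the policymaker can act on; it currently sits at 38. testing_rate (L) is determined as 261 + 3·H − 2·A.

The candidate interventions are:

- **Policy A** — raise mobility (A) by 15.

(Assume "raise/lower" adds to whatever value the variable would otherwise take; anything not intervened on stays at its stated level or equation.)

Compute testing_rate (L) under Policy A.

Policy A (A + 15):
  H = 63
  A = 39 + 15 = 54
  L = 261 + 3·63 − 2·54 = 342

342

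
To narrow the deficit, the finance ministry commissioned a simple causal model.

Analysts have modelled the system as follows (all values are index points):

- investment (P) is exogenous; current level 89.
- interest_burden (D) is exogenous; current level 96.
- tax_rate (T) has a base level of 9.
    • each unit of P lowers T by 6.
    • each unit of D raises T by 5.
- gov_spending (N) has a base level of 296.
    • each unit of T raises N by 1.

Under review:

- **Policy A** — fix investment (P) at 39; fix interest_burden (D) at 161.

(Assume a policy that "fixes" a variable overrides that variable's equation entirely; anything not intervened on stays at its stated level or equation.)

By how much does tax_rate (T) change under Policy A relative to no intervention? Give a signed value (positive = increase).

625

Baseline:
  P = 89
  D = 96
  T = 9 − 6·89 + 5·96 = -45
Policy A (P := 39, D := 161):
  P = 39
  D = 161
  T = 9 − 6·39 + 5·161 = 580
Change in T: 580 − (-45) = 625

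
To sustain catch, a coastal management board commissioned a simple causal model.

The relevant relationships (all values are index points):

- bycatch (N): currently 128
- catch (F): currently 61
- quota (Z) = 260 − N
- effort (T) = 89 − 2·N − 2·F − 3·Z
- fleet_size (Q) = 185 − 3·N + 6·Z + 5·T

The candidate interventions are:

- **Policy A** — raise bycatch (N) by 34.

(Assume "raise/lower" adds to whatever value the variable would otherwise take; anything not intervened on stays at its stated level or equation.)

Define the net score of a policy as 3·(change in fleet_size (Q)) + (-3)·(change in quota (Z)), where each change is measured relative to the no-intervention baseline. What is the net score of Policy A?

-306

Baseline:
  N = 128
  F = 61
  Z = 260 − 128 = 132
  T = 89 − 2·128 − 2·61 − 3·132 = -685
  Q = 185 − 3·128 + 6·132 + 5·(-685) = -2832
Policy A (N + 34):
  N = 128 + 34 = 162
  F = 61
  Z = 260 − 162 = 98
  T = 89 − 2·162 − 2·61 − 3·98 = -651
  Q = 185 − 3·162 + 6·98 + 5·(-651) = -2968
ΔQ = -2968 − (-2832) = -136; ΔZ = 98 − 132 = -34
Score = 3·(-136) + (-3)·(-34) = -306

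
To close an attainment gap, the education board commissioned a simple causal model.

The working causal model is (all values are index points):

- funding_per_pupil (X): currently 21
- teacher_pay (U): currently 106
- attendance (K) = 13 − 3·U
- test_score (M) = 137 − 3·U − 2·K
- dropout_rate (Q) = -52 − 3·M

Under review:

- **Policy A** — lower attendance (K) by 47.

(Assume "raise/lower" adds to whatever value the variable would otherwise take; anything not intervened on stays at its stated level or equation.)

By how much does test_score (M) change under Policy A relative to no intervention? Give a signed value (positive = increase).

94

Baseline:
  U = 106
  K = 13 − 3·106 = -305
  M = 137 − 3·106 − 2·(-305) = 429
Policy A (K − 47):
  U = 106
  K = 13 − 3·106 (−47 from intervention) = -352
  M = 137 − 3·106 − 2·(-352) = 523
Change in M: 523 − 429 = 94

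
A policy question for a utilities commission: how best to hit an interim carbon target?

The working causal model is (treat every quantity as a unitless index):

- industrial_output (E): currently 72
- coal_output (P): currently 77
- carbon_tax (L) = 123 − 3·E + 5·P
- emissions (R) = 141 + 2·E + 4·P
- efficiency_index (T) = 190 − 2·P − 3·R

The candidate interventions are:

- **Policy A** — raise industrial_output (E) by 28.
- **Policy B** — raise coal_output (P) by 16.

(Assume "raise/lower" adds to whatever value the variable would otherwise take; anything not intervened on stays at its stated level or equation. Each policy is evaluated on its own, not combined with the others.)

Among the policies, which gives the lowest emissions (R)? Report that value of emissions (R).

Policy A (E + 28):
  E = 72 + 28 = 100
  P = 77
  R = 141 + 2·100 + 4·77 = 649
Policy B (P + 16):
  E = 72
  P = 77 + 16 = 93
  R = 141 + 2·72 + 4·93 = 657
Comparing — Policy A: R=649, Policy B: R=657. Lowest is 649 (Policy A).

649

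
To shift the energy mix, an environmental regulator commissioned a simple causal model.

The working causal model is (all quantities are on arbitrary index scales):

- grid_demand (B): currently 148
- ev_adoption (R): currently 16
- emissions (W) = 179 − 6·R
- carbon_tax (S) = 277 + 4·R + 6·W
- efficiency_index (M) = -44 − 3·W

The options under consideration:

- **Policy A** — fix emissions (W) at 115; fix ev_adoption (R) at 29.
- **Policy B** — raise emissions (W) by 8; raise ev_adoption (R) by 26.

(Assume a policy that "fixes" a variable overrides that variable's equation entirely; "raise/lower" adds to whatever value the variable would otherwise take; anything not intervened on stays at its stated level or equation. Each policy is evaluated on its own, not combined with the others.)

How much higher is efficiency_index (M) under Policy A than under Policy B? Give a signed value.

-540

Policy A (W := 115, R := 29):
  R = 29
  W = 115
  M = -44 − 3·115 = -389
Policy B (W + 8, R + 26):
  R = 16 + 26 = 42
  W = 179 − 6·42 (+8 from intervention) = -65
  M = -44 − 3·(-65) = 151
M: -389 − 151 = -540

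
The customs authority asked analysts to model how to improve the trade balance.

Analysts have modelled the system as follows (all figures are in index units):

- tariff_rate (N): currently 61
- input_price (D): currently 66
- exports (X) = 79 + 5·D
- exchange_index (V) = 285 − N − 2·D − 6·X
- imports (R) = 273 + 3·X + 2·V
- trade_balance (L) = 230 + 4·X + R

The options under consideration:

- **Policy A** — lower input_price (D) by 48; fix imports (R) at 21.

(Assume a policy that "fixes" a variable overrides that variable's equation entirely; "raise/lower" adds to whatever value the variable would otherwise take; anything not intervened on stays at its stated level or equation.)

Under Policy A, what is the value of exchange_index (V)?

-826

Policy A (D − 48, R := 21):
  N = 61
  D = 66 − 48 = 18
  X = 79 + 5·18 = 169
  V = 285 − 61 − 2·18 − 6·169 = -826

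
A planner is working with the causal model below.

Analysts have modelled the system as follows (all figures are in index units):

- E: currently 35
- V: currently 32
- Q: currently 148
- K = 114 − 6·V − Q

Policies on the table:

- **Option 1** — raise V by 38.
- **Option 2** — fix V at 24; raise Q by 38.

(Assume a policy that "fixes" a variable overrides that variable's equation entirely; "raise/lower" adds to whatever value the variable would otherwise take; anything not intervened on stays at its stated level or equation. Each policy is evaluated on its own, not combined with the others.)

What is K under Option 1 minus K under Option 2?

-238

Option 1 (V + 38):
  V = 32 + 38 = 70
  Q = 148
  K = 114 − 6·70 − 148 = -454
Option 2 (V := 24, Q + 38):
  V = 24
  Q = 148 + 38 = 186
  K = 114 − 6·24 − 186 = -216
K: -454 − (-216) = -238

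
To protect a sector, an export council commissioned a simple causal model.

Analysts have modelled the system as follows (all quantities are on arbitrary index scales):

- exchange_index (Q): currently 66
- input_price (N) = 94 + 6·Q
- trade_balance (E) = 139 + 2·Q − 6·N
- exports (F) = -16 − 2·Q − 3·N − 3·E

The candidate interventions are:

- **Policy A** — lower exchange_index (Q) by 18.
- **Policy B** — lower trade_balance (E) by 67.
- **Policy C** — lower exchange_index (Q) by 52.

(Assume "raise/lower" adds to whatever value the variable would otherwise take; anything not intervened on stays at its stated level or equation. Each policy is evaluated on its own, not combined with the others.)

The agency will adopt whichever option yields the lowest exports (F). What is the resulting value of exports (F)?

2125

Policy A (Q − 18):
  Q = 66 − 18 = 48
  N = 94 + 6·48 = 382
  E = 139 + 2·48 − 6·382 = -2057
  F = -16 − 2·48 − 3·382 − 3·(-2057) = 4913
Policy B (E − 67):
  Q = 66
  N = 94 + 6·66 = 490
  E = 139 + 2·66 − 6·490 (−67 from intervention) = -2736
  F = -16 − 2·66 − 3·490 − 3·(-2736) = 6590
Policy C (Q − 52):
  Q = 66 − 52 = 14
  N = 94 + 6·14 = 178
  E = 139 + 2·14 − 6·178 = -901
  F = -16 − 2·14 − 3·178 − 3·(-901) = 2125
Comparing — Policy A: F=4913, Policy B: F=6590, Policy C: F=2125. Lowest is 2125 (Policy C).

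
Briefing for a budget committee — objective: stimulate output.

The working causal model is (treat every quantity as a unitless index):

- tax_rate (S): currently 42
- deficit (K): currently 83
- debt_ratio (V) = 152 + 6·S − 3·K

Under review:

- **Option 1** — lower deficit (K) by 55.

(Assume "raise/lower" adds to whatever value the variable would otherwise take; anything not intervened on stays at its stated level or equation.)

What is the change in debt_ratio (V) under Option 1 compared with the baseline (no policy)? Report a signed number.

Baseline:
  S = 42
  K = 83
  V = 152 + 6·42 − 3·83 = 155
Option 1 (K − 55):
  S = 42
  K = 83 − 55 = 28
  V = 152 + 6·42 − 3·28 = 320
Change in V: 320 − 155 = 165

165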